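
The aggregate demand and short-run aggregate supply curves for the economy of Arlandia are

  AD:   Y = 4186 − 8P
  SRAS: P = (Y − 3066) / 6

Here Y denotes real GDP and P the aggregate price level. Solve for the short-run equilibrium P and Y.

Rearrange SRAS to Y = 3066 + 6P.
Set AD = SRAS: 4186 − 8P = 3066 + 6P, so 1120 = 14P and P = 80.
Then Y = 4186 − 8·80 = 3546.

P = 80, Y = 3546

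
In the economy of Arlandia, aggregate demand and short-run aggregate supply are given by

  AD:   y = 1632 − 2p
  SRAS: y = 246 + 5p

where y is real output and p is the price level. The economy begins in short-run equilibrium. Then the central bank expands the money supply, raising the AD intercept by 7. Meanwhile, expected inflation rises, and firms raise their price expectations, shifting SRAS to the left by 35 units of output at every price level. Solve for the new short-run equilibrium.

p = 204, y = 1231

After both shocks: AD is y = 1639 − 2p and SRAS is y = 211 + 5p.
Setting them equal: 1428 = 7p, so p = 204.
y = 1639 − 2·204 = 1231.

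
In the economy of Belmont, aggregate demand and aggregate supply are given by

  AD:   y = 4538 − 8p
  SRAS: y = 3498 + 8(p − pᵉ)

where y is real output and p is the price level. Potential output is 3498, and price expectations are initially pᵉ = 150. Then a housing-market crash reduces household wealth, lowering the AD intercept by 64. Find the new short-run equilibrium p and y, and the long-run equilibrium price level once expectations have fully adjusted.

AD shifts left: new AD is y = 4474 − 8p. With pᵉ = 150, SRAS is y = 2298 + 8p.
Short run: 4474 − 8p = 2298 + 8p gives 2176 = 16p, so p = 136 and y = 4474 − 8·136 = 3386.
y = 3386 is below potential 3498; expectations adjust and SRAS shifts right until y = 3498.
Long run: on the new AD curve, 3498 = 4474 − 8p gives p = 122.

Short run: p = 136, y = 3386. Long run: p = 122.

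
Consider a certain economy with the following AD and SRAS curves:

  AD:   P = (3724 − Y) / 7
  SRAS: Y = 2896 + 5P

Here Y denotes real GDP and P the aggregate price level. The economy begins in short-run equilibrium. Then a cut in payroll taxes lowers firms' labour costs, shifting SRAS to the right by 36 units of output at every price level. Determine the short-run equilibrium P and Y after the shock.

P = 66, Y = 3262

This is a positive supply shock: SRAS shifts right.
New SRAS: Y = 2932 + 5P.
Set AD = SRAS: 3724 − 7P = 2932 + 5P, so 792 = 12P and P = 66.
Y = 3724 − 7·66 = 3262.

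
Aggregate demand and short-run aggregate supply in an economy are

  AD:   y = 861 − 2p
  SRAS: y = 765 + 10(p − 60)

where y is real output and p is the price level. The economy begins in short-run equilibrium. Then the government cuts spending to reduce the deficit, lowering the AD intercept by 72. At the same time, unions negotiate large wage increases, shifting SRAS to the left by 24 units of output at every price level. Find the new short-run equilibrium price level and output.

After both shocks: AD is y = 789 − 2p and SRAS is y = 141 + 10p.
Setting them equal: 648 = 12p, so p = 54.
y = 789 − 2·54 = 681.

p = 54, y = 681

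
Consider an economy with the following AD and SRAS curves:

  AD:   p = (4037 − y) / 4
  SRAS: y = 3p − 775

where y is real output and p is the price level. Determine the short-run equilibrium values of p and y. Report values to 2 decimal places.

p = 687.43, y = 1287.29

Rearrange AD to y = 4037 − 4p.
Set AD = SRAS: 4037 − 4p = 3p − 775, so 4812 = 7p and p = 687.43.
Substituting into AD, y = 4037 − 4p = 1287.29.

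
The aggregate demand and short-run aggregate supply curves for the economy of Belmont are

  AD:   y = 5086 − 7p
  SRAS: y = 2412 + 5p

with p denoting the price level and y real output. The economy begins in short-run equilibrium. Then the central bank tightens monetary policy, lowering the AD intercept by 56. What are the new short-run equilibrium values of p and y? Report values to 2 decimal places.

p = 218.17, y = 3502.83

This is a negative demand shock: AD shifts left.
New AD: y = 5030 − 7p.
Set AD = SRAS: 5030 − 7p = 2412 + 5p, so 2618 = 12p and p = 218.17.
Substituting into AD, y = 3502.83.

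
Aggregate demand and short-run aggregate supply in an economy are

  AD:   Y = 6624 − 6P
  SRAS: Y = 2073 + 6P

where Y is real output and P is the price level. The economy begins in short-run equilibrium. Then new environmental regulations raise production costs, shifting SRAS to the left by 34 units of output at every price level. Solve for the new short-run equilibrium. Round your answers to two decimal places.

This is a negative supply shock: SRAS shifts left.
New SRAS: Y = 2039 + 6P.
Set AD = SRAS: 6624 − 6P = 2039 + 6P, so 4585 = 12P and P = 382.08.
Substituting into AD, Y = 4331.50.

P = 382.08, Y = 4331.50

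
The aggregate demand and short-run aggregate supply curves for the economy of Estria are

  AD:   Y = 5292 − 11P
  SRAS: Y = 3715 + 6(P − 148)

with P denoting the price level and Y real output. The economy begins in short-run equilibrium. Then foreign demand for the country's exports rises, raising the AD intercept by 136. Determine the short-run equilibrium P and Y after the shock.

This is a positive demand shock: AD shifts right.
New AD: Y = 5428 − 11P.
SRAS can be written Y = 2827 + 6P.
Set AD = SRAS: 5428 − 11P = 2827 + 6P, so 2601 = 17P and P = 153.
Y = 5428 − 11·153 = 3745.

P = 153, Y = 3745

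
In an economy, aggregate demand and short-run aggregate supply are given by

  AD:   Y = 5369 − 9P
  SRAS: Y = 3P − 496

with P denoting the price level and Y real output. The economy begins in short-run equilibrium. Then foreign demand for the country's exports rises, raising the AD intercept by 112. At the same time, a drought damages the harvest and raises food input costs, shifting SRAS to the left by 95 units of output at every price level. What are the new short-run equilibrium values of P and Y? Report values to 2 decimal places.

After both shocks: AD is Y = 5481 − 9P and SRAS is Y = 3P − 591.
Setting them equal: 6072 = 12P, so P = 506.00.
Substituting into AD, Y = 927.00.

P = 506.00, Y = 927.00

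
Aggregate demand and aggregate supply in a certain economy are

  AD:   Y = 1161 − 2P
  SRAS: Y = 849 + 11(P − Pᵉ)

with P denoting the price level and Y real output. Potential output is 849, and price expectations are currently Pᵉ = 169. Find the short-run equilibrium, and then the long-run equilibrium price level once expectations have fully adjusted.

Short run: P = 167, Y = 827. Long run: P = 156.

Short run: with Pᵉ = 169, SRAS is Y = 11P − 1010. Setting AD = SRAS gives 2171 = 13P, so P = 167 and Y = 1161 − 2·167 = 827.
Output 827 is below potential 849, so over time expected prices fall and SRAS shifts right until Y returns to 849.
Long run: Y = 849 on the AD curve gives 849 = 1161 − 2P, so P = 156.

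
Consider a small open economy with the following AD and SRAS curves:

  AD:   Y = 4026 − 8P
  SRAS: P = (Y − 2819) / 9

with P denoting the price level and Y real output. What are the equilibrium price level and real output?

P = 71, Y = 3458

Rearrange SRAS to Y = 2819 + 9P.
Set AD = SRAS: 4026 − 8P = 2819 + 9P, so 1207 = 17P and P = 71.
Then Y = 4026 − 8·71 = 3458.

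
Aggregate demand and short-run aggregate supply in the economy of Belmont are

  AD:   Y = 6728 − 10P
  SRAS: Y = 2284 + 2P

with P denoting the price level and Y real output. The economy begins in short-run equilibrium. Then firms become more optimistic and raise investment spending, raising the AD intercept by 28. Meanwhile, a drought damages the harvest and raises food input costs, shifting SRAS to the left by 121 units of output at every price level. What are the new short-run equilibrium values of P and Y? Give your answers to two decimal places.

After both shocks: AD is Y = 6756 − 10P and SRAS is Y = 2163 + 2P.
Setting them equal: 4593 = 12P, so P = 382.75.
Substituting into AD, Y = 2928.50.

P = 382.75, Y = 2928.50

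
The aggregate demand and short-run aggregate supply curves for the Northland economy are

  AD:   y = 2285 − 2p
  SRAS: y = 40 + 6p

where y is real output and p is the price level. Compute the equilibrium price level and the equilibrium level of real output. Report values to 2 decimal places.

Set AD = SRAS: 2285 − 2p = 40 + 6p, so 2245 = 8p and p = 280.63.
Substituting into AD, y = 2285 − 2p = 1723.75.

p = 280.63, y = 1723.75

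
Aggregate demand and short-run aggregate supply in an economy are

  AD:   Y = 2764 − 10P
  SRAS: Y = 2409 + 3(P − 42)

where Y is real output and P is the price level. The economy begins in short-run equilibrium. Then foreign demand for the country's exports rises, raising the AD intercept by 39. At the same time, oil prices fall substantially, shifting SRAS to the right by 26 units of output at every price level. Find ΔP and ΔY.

ΔP = +1, ΔY = +29

After both shocks: AD is Y = 2803 − 10P and SRAS is Y = 2309 + 3P.
Setting them equal: 494 = 13P, so P = 38.
Y = 2803 − 10·38 = 2423.
Initially P = 37, Y = 2394, so ΔP = +1 and ΔY = +29.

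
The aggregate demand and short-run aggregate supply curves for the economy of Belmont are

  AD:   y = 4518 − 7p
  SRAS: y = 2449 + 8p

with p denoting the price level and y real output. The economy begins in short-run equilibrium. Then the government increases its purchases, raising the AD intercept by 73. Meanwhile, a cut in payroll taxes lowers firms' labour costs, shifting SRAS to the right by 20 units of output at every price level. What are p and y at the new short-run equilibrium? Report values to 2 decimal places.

After both shocks: AD is y = 4591 − 7p and SRAS is y = 2469 + 8p.
Setting them equal: 2122 = 15p, so p = 141.47.
Substituting into AD, y = 3600.73.

p = 141.47, y = 3600.73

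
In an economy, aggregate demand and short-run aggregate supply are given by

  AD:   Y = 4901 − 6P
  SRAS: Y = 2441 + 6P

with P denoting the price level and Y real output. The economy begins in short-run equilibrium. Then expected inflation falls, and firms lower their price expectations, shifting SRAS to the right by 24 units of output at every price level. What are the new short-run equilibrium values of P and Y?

This is a positive supply shock: SRAS shifts right.
New SRAS: Y = 2465 + 6P.
Set AD = SRAS: 4901 − 6P = 2465 + 6P, so 2436 = 12P and P = 203.
Y = 4901 − 6·203 = 3683.

P = 203, Y = 3683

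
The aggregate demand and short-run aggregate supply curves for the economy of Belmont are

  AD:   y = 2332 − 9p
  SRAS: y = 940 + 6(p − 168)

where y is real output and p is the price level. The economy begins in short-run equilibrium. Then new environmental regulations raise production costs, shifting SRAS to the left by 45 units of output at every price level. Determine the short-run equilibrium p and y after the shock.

p = 163, y = 865

This is a negative supply shock: SRAS shifts left.
New SRAS: y = 6p − 113.
Set AD = SRAS: 2332 − 9p = 6p − 113, so 2445 = 15p and p = 163.
y = 2332 − 9·163 = 865.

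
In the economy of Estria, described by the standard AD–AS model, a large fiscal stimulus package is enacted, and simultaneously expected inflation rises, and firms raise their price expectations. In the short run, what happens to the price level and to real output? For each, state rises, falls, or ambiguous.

The first event is a positive demand shock: AD shifts right, which by itself pushes P up and Y up.
The second is an adverse supply shock: SRAS shifts left, which by itself pushes P up and Y down.
Both shocks push P up, so P rises. The two shocks push Y in opposite directions, so the effect on Y is ambiguous.

Price level: rises; output: ambiguous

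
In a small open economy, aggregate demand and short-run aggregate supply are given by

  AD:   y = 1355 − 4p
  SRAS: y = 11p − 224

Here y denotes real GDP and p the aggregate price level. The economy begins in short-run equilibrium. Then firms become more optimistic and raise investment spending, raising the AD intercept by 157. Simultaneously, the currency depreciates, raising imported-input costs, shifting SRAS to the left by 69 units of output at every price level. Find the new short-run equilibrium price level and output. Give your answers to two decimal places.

After both shocks: AD is y = 1512 − 4p and SRAS is y = 11p − 293.
Setting them equal: 1805 = 15p, so p = 120.33.
Substituting into AD, y = 1030.67.

p = 120.33, y = 1030.67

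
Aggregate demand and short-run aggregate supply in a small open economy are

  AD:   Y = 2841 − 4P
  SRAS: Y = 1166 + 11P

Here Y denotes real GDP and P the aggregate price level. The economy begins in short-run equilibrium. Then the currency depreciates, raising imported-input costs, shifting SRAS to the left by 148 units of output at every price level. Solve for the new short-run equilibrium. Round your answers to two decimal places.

P = 121.53, Y = 2354.87

This is a negative supply shock: SRAS shifts left.
New SRAS: Y = 1018 + 11P.
Set AD = SRAS: 2841 − 4P = 1018 + 11P, so 1823 = 15P and P = 121.53.
Substituting into AD, Y = 2354.87.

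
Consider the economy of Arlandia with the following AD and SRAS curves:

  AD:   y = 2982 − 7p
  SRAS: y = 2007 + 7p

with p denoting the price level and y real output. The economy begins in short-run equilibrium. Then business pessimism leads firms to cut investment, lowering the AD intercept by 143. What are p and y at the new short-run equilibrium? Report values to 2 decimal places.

p = 59.43, y = 2423.00

This is a negative demand shock: AD shifts left.
New AD: y = 2839 − 7p.
Set AD = SRAS: 2839 − 7p = 2007 + 7p, so 832 = 14p and p = 59.43.
Substituting into AD, y = 2423.00.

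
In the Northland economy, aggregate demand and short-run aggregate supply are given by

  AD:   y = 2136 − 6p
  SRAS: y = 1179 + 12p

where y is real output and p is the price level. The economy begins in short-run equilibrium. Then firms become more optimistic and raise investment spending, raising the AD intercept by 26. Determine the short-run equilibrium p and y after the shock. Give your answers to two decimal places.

This is a positive demand shock: AD shifts right.
New AD: y = 2162 − 6p.
Set AD = SRAS: 2162 − 6p = 1179 + 12p, so 983 = 18p and p = 54.61.
Substituting into AD, y = 1834.33.

p = 54.61, y = 1834.33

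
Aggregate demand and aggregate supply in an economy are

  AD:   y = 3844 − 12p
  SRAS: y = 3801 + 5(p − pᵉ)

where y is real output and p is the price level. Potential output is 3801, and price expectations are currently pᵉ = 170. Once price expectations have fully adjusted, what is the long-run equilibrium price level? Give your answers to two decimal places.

Long-run p = 3.58

Short run: with pᵉ = 170, SRAS is y = 2951 + 5p. Setting AD = SRAS gives 893 = 17p, so p = 52.53 and y = 3844 − 12p = 3213.65.
Output 3213.65 is below potential 3801, so over time expected prices fall and SRAS shifts right until y returns to 3801.
Long run: y = 3801 on the AD curve gives 3801 = 3844 − 12p, so p = 3.58.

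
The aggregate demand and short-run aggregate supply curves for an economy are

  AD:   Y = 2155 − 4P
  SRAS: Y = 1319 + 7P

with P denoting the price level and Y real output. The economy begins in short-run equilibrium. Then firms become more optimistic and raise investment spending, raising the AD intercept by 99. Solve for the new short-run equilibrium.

P = 85, Y = 1914

This is a positive demand shock: AD shifts right.
New AD: Y = 2254 − 4P.
Set AD = SRAS: 2254 − 4P = 1319 + 7P, so 935 = 11P and P = 85.
Y = 2254 − 4·85 = 1914.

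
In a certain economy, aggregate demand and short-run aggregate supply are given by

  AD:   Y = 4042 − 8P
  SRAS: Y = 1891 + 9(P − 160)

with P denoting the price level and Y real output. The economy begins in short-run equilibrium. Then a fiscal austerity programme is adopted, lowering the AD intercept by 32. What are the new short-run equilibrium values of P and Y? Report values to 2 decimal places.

P = 209.35, Y = 2335.18

This is a negative demand shock: AD shifts left.
New AD: Y = 4010 − 8P.
SRAS can be written Y = 451 + 9P.
Set AD = SRAS: 4010 − 8P = 451 + 9P, so 3559 = 17P and P = 209.35.
Substituting into AD, Y = 2335.18.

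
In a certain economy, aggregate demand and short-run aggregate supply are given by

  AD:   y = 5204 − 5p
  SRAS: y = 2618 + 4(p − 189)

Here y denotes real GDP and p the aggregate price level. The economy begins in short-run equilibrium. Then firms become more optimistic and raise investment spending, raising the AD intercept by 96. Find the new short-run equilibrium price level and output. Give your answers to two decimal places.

This is a positive demand shock: AD shifts right.
New AD: y = 5300 − 5p.
SRAS can be written y = 1862 + 4p.
Set AD = SRAS: 5300 − 5p = 1862 + 4p, so 3438 = 9p and p = 382.00.
Substituting into AD, y = 3390.00.

p = 382.00, y = 3390.00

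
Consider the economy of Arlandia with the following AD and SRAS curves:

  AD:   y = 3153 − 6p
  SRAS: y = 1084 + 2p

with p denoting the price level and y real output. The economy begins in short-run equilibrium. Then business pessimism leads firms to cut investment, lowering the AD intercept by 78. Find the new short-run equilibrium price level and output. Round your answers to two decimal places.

p = 248.88, y = 1581.75

This is a negative demand shock: AD shifts left.
New AD: y = 3075 − 6p.
Set AD = SRAS: 3075 − 6p = 1084 + 2p, so 1991 = 8p and p = 248.88.
Substituting into AD, y = 1581.75.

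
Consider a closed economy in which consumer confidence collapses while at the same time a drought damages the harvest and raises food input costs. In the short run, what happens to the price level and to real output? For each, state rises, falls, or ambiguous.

Price level: ambiguous; output: falls

The first event is a negative demand shock: AD shifts left, which by itself pushes P down and Y down.
The second is an adverse supply shock: SRAS shifts left, which by itself pushes P up and Y down.
The two shocks push P in opposite directions, so the effect on P is ambiguous. Both shocks push Y down, so Y falls.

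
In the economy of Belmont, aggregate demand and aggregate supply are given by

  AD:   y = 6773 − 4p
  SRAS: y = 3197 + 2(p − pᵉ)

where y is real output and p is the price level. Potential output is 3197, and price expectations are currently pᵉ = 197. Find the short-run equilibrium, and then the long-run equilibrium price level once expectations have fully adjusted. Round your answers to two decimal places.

Short run: with pᵉ = 197, SRAS is y = 2803 + 2p. Setting AD = SRAS gives 3970 = 6p, so p = 661.67 and y = 6773 − 4p = 4126.33.
Output 4126.33 is above potential 3197, so over time expected prices rise and SRAS shifts left until y returns to 3197.
Long run: y = 3197 on the AD curve gives 3197 = 6773 − 4p, so p = 894.00.

Short run: p = 661.67, y = 4126.33. Long run: p = 894.00.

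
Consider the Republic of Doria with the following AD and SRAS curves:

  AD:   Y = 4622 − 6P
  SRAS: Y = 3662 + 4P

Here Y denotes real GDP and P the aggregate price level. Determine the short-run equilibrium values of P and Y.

Set AD = SRAS: 4622 − 6P = 3662 + 4P, so 960 = 10P and P = 96.
Then Y = 4622 − 6·96 = 4046.

P = 96, Y = 4046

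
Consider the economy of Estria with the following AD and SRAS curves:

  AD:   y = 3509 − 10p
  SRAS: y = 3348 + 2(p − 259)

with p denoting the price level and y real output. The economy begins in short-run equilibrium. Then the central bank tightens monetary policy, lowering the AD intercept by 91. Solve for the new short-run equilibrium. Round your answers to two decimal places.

p = 49.00, y = 2928.00

This is a negative demand shock: AD shifts left.
New AD: y = 3418 − 10p.
SRAS can be written y = 2830 + 2p.
Set AD = SRAS: 3418 − 10p = 2830 + 2p, so 588 = 12p and p = 49.00.
Substituting into AD, y = 2928.00.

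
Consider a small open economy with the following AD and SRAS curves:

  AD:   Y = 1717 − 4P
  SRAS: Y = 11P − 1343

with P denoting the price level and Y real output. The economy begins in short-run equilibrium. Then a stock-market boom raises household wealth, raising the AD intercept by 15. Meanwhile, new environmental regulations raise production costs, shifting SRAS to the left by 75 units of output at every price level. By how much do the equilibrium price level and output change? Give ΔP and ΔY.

ΔP = +6, ΔY = -9

After both shocks: AD is Y = 1732 − 4P and SRAS is Y = 11P − 1418.
Setting them equal: 3150 = 15P, so P = 210.
Y = 1732 − 4·210 = 892.
Initially P = 204, Y = 901, so ΔP = +6 and ΔY = -9.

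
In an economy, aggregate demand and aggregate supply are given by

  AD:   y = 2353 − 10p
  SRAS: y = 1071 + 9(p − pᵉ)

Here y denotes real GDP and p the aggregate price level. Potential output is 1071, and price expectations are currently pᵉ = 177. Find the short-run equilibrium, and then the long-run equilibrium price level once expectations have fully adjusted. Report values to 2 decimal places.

Short run: p = 151.32, y = 839.84. Long run: p = 128.20.

Short run: with pᵉ = 177, SRAS is y = 9p − 522. Setting AD = SRAS gives 2875 = 19p, so p = 151.32 and y = 2353 − 10p = 839.84.
Output 839.84 is below potential 1071, so over time expected prices fall and SRAS shifts right until y returns to 1071.
Long run: y = 1071 on the AD curve gives 1071 = 2353 − 10p, so p = 128.20.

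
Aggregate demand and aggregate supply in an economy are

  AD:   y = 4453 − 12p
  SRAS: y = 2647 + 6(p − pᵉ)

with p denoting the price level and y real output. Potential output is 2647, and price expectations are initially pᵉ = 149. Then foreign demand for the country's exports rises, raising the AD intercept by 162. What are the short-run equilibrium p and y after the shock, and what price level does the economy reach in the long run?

AD shifts right: new AD is y = 4615 − 12p. With pᵉ = 149, SRAS is y = 1753 + 6p.
Short run: 4615 − 12p = 1753 + 6p gives 2862 = 18p, so p = 159 and y = 4615 − 12·159 = 2707.
y = 2707 is above potential 2647; expectations adjust and SRAS shifts left until y = 2647.
Long run: on the new AD curve, 2647 = 4615 − 12p gives p = 164.

Short run: p = 159, y = 2707. Long run: p = 164.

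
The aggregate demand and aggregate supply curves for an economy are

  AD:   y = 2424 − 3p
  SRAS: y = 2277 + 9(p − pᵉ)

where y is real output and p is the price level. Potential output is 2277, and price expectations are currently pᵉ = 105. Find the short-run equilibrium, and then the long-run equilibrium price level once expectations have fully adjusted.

Short run: p = 91, y = 2151. Long run: p = 49.

Short run: with pᵉ = 105, SRAS is y = 1332 + 9p. Setting AD = SRAS gives 1092 = 12p, so p = 91 and y = 2424 − 3·91 = 2151.
Output 2151 is below potential 2277, so over time expected prices fall and SRAS shifts right until y returns to 2277.
Long run: y = 2277 on the AD curve gives 2277 = 2424 − 3p, so p = 49.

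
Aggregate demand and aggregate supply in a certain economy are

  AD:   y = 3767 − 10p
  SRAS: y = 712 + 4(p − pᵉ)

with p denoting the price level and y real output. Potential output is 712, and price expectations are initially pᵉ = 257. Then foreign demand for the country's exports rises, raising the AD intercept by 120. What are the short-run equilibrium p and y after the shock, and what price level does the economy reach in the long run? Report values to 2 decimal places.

Short run: p = 300.21, y = 884.86. Long run: p = 317.50.

AD shifts right: new AD is y = 3887 − 10p. With pᵉ = 257, SRAS is y = 4p − 316.
Short run: 3887 − 10p = 4p − 316 gives 4203 = 14p, so p = 300.21 and y = 3887 − 10p = 884.86.
y = 884.86 is above potential 712; expectations adjust and SRAS shifts left until y = 712.
Long run: on the new AD curve, 712 = 3887 − 10p gives p = 317.50.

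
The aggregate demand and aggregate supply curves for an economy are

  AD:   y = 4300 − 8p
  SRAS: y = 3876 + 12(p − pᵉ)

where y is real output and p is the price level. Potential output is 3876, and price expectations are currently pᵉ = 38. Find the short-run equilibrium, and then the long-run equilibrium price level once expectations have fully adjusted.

Short run: p = 44, y = 3948. Long run: p = 53.

Short run: with pᵉ = 38, SRAS is y = 3420 + 12p. Setting AD = SRAS gives 880 = 20p, so p = 44 and y = 4300 − 8·44 = 3948.
Output 3948 is above potential 3876, so over time expected prices rise and SRAS shifts left until y returns to 3876.
Long run: y = 3876 on the AD curve gives 3876 = 4300 − 8p, so p = 53.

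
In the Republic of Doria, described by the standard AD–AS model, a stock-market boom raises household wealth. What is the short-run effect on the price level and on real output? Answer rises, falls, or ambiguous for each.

Price level: rises; output: rises

This is a positive demand shock: AD shifts right.
Moving along the upward-sloping SRAS curve, P rises and Y rises.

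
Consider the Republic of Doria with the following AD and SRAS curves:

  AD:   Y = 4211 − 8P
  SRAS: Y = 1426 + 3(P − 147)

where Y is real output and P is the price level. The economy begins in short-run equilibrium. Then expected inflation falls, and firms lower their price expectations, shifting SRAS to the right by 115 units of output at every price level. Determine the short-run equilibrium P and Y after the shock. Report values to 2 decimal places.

This is a positive supply shock: SRAS shifts right.
New SRAS: Y = 1100 + 3P.
Set AD = SRAS: 4211 − 8P = 1100 + 3P, so 3111 = 11P and P = 282.82.
Substituting into AD, Y = 1948.45.

P = 282.82, Y = 1948.45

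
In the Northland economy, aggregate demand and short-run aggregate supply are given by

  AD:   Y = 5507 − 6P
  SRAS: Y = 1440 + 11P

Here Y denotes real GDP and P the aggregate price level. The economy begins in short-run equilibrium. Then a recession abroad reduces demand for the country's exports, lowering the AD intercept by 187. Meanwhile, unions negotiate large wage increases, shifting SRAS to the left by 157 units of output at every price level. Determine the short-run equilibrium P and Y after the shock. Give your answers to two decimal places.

After both shocks: AD is Y = 5320 − 6P and SRAS is Y = 1283 + 11P.
Setting them equal: 4037 = 17P, so P = 237.47.
Substituting into AD, Y = 3895.18.

P = 237.47, Y = 3895.18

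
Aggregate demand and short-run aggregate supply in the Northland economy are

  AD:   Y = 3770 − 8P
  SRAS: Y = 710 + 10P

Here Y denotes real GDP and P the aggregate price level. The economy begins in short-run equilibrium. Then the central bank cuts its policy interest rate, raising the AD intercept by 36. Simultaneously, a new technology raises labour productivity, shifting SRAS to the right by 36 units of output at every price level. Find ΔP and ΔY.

After both shocks: AD is Y = 3806 − 8P and SRAS is Y = 746 + 10P.
Setting them equal: 3060 = 18P, so P = 170.
Y = 3806 − 8·170 = 2446.
Initially P = 170, Y = 2410, so ΔP = +0 and ΔY = +36.

ΔP = +0, ΔY = +36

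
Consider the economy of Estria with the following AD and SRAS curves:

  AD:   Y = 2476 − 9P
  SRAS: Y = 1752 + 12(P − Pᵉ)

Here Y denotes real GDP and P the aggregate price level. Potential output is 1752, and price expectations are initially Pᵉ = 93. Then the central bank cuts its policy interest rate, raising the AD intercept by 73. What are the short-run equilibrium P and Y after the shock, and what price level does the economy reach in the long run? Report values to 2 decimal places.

AD shifts right: new AD is Y = 2549 − 9P. With Pᵉ = 93, SRAS is Y = 636 + 12P.
Short run: 2549 − 9P = 636 + 12P gives 1913 = 21P, so P = 91.10 and Y = 2549 − 9P = 1729.14.
Y = 1729.14 is below potential 1752; expectations adjust and SRAS shifts right until Y = 1752.
Long run: on the new AD curve, 1752 = 2549 − 9P gives P = 88.56.

Short run: P = 91.10, Y = 1729.14. Long run: P = 88.56.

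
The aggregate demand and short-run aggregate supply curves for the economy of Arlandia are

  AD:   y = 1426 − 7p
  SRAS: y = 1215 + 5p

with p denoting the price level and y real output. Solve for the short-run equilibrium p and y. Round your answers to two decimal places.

p = 17.58, y = 1302.92

Set AD = SRAS: 1426 − 7p = 1215 + 5p, so 211 = 12p and p = 17.58.
Substituting into AD, y = 1426 − 7p = 1302.92.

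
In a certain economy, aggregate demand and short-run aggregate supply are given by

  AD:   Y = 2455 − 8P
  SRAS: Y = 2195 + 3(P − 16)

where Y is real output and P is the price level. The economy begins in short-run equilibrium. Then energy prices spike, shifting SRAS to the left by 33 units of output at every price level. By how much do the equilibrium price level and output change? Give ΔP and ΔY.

This is a negative supply shock: SRAS shifts left.
New SRAS: Y = 2114 + 3P.
Set AD = SRAS: 2455 − 8P = 2114 + 3P, so 341 = 11P and P = 31.
Y = 2455 − 8·31 = 2207.
Initially P = 28, Y = 2231, so ΔP = +3 and ΔY = -24.

ΔP = +3, ΔY = -24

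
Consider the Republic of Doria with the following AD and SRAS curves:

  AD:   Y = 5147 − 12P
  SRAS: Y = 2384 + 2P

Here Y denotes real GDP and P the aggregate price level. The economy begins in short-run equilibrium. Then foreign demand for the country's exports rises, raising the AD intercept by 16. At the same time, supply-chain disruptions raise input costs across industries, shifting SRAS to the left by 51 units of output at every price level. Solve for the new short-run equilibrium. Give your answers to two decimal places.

P = 202.14, Y = 2737.29

After both shocks: AD is Y = 5163 − 12P and SRAS is Y = 2333 + 2P.
Setting them equal: 2830 = 14P, so P = 202.14.
Substituting into AD, Y = 2737.29.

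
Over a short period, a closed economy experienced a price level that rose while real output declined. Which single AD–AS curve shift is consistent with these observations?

P rose and Y fell. An AD shift moves P and Y in the same direction; an SRAS shift moves them in opposite directions.
Here P and Y moved in opposite directions, so the SRAS curve shifted.
Since Y fell, SRAS shifted left.

SRAS shifted left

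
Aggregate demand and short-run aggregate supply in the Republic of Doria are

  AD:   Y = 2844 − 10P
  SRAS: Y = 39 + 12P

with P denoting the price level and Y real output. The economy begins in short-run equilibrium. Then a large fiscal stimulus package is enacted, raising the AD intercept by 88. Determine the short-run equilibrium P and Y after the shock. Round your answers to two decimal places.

This is a positive demand shock: AD shifts right.
New AD: Y = 2932 − 10P.
Set AD = SRAS: 2932 − 10P = 39 + 12P, so 2893 = 22P and P = 131.50.
Substituting into AD, Y = 1617.00.

P = 131.50, Y = 1617.00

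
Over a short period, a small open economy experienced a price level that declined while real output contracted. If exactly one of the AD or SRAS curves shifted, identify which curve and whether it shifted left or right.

P fell and Y fell. An AD shift moves P and Y in the same direction; an SRAS shift moves them in opposite directions.
Here P and Y moved in the same direction, so the AD curve shifted.
Since Y fell, AD shifted left.

AD shifted left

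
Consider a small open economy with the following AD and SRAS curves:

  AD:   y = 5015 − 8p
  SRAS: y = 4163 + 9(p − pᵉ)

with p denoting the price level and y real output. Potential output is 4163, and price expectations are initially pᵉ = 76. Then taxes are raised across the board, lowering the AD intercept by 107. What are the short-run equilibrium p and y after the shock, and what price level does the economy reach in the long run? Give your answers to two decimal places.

Short run: p = 84.06, y = 4235.53. Long run: p = 93.13.

AD shifts left: new AD is y = 4908 − 8p. With pᵉ = 76, SRAS is y = 3479 + 9p.
Short run: 4908 − 8p = 3479 + 9p gives 1429 = 17p, so p = 84.06 and y = 4908 − 8p = 4235.53.
y = 4235.53 is above potential 4163; expectations adjust and SRAS shifts left until y = 4163.
Long run: on the new AD curve, 4163 = 4908 − 8p gives p = 93.13.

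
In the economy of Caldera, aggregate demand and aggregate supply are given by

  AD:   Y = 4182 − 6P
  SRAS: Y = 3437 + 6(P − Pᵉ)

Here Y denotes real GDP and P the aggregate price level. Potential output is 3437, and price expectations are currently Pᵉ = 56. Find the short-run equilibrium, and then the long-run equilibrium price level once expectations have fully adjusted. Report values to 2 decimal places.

Short run: P = 90.08, Y = 3641.50. Long run: P = 124.17.

Short run: with Pᵉ = 56, SRAS is Y = 3101 + 6P. Setting AD = SRAS gives 1081 = 12P, so P = 90.08 and Y = 4182 − 6P = 3641.50.
Output 3641.50 is above potential 3437, so over time expected prices rise and SRAS shifts left until Y returns to 3437.
Long run: Y = 3437 on the AD curve gives 3437 = 4182 − 6P, so P = 124.17.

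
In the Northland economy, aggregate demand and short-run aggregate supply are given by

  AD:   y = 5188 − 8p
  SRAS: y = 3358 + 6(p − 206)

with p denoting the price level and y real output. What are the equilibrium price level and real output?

Write SRAS as y = 3358 + 6p − 1236 = 2122 + 6p.
Set AD = SRAS: 5188 − 8p = 2122 + 6p, so 3066 = 14p and p = 219.
Then y = 5188 − 8·219 = 3436.

p = 219, y = 3436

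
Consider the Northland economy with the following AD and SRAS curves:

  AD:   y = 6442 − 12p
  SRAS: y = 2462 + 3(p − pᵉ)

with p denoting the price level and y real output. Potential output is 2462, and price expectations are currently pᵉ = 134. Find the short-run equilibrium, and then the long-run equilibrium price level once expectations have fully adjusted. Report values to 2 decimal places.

Short run: p = 292.13, y = 2936.40. Long run: p = 331.67.

Short run: with pᵉ = 134, SRAS is y = 2060 + 3p. Setting AD = SRAS gives 4382 = 15p, so p = 292.13 and y = 6442 − 12p = 2936.40.
Output 2936.40 is above potential 2462, so over time expected prices rise and SRAS shifts left until y returns to 2462.
Long run: y = 2462 on the AD curve gives 2462 = 6442 − 12p, so p = 331.67.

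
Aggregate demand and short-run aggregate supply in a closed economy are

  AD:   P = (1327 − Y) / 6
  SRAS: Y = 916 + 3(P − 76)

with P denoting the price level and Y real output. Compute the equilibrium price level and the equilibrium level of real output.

Write SRAS as Y = 916 + 3P − 228 = 688 + 3P.
Rearrange AD to Y = 1327 − 6P.
Set AD = SRAS: 1327 − 6P = 688 + 3P, so 639 = 9P and P = 71.
Then Y = 1327 − 6·71 = 901.

P = 71, Y = 901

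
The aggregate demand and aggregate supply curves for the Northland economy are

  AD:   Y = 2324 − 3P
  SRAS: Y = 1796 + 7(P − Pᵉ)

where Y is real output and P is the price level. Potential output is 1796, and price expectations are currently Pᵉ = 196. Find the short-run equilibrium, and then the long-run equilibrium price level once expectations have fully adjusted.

Short run: with Pᵉ = 196, SRAS is Y = 424 + 7P. Setting AD = SRAS gives 1900 = 10P, so P = 190 and Y = 2324 − 3·190 = 1754.
Output 1754 is below potential 1796, so over time expected prices fall and SRAS shifts right until Y returns to 1796.
Long run: Y = 1796 on the AD curve gives 1796 = 2324 − 3P, so P = 176.

Short run: P = 190, Y = 1754. Long run: P = 176.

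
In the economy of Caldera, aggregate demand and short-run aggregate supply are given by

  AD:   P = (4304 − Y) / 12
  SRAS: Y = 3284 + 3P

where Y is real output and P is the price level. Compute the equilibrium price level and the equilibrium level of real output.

P = 68, Y = 3488

Rearrange AD to Y = 4304 − 12P.
Set AD = SRAS: 4304 − 12P = 3284 + 3P, so 1020 = 15P and P = 68.
Then Y = 4304 − 12·68 = 3488.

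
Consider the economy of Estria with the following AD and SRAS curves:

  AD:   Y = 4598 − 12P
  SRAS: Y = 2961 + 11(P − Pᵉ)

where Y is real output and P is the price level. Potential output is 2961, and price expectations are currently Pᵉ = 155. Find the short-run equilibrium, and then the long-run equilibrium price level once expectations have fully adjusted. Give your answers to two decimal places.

Short run: P = 145.30, Y = 2854.35. Long run: P = 136.42.

Short run: with Pᵉ = 155, SRAS is Y = 1256 + 11P. Setting AD = SRAS gives 3342 = 23P, so P = 145.30 and Y = 4598 − 12P = 2854.35.
Output 2854.35 is below potential 2961, so over time expected prices fall and SRAS shifts right until Y returns to 2961.
Long run: Y = 2961 on the AD curve gives 2961 = 4598 − 12P, so P = 136.42.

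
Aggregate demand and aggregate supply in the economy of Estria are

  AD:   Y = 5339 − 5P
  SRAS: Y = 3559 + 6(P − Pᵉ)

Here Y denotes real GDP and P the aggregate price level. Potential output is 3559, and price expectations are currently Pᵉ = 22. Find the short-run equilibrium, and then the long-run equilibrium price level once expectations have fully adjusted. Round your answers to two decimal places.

Short run: with Pᵉ = 22, SRAS is Y = 3427 + 6P. Setting AD = SRAS gives 1912 = 11P, so P = 173.82 and Y = 5339 − 5P = 4469.91.
Output 4469.91 is above potential 3559, so over time expected prices rise and SRAS shifts left until Y returns to 3559.
Long run: Y = 3559 on the AD curve gives 3559 = 5339 − 5P, so P = 356.00.

Short run: P = 173.82, Y = 4469.91. Long run: P = 356.00.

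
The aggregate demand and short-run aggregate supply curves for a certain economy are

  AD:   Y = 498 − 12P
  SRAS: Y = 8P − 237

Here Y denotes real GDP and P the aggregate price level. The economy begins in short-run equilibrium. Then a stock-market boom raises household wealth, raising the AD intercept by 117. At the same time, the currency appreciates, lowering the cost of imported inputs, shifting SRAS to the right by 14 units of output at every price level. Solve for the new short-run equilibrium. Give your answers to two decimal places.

After both shocks: AD is Y = 615 − 12P and SRAS is Y = 8P − 223.
Setting them equal: 838 = 20P, so P = 41.90.
Substituting into AD, Y = 112.20.

P = 41.90, Y = 112.20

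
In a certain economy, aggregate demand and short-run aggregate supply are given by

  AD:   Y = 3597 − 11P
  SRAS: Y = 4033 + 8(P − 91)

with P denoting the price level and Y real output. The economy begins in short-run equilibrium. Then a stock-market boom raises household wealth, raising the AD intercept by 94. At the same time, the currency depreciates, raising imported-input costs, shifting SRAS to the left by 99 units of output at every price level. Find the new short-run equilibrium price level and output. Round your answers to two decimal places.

P = 25.53, Y = 3410.21

After both shocks: AD is Y = 3691 − 11P and SRAS is Y = 3206 + 8P.
Setting them equal: 485 = 19P, so P = 25.53.
Substituting into AD, Y = 3410.21.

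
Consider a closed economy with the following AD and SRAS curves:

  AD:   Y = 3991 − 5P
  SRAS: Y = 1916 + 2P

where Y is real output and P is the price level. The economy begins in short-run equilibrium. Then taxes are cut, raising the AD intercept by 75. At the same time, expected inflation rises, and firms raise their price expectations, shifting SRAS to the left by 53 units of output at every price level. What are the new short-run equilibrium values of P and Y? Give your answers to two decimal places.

P = 314.71, Y = 2492.43

After both shocks: AD is Y = 4066 − 5P and SRAS is Y = 1863 + 2P.
Setting them equal: 2203 = 7P, so P = 314.71.
Substituting into AD, Y = 2492.43.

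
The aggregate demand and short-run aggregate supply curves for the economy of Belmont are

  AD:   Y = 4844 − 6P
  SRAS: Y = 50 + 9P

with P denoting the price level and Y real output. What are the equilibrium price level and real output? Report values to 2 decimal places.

P = 319.60, Y = 2926.40

Set AD = SRAS: 4844 − 6P = 50 + 9P, so 4794 = 15P and P = 319.60.
Substituting into AD, Y = 4844 − 6P = 2926.40.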